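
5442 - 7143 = -1701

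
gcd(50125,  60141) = 1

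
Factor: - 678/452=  - 3/2 = - 2^( - 1)*3^1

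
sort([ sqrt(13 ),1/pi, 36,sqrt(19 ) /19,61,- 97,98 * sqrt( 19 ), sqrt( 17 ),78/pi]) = [ - 97, sqrt (19)/19 , 1/pi,sqrt(13),sqrt( 17),78/pi,36,  61, 98*sqrt( 19 )]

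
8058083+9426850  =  17484933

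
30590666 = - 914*( - 33469 ) 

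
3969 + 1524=5493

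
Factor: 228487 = 7^2*4663^1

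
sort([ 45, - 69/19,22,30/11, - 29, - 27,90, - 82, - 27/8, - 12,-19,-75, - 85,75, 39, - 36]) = [ - 85, - 82, - 75,-36, - 29, -27,  -  19, - 12, - 69/19,-27/8,30/11, 22, 39 , 45,75  ,  90 ]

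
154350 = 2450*63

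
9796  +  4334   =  14130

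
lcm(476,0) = 0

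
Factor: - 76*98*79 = - 588392 =- 2^3*7^2*19^1*79^1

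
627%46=29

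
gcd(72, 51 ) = 3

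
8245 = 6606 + 1639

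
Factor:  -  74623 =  - 74623^1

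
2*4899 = 9798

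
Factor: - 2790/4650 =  - 3^1*5^( - 1)= - 3/5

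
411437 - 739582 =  - 328145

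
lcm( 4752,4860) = 213840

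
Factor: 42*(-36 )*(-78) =117936 = 2^4*3^4*7^1 * 13^1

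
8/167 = 8/167 = 0.05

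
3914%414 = 188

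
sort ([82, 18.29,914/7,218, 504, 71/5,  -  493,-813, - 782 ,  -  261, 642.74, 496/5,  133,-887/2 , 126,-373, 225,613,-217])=[ - 813, - 782, - 493,  -  887/2, - 373, - 261, - 217,71/5, 18.29, 82,  496/5, 126,914/7, 133, 218,  225, 504,  613,642.74 ] 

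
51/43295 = 51/43295=0.00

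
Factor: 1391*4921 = 7^1 *13^1 * 19^1*37^1*107^1 = 6845111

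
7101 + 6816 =13917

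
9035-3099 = 5936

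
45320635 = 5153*8795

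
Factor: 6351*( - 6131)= - 3^1*29^1*73^1*6131^1 = - 38937981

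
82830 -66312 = 16518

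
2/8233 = 2/8233= 0.00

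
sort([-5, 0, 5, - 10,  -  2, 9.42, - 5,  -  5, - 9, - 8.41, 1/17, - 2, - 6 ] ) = [ - 10, - 9,- 8.41 , - 6,  -  5,  -  5, - 5, - 2,-2,0, 1/17,5,9.42 ]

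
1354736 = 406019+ 948717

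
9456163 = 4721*2003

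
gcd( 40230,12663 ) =27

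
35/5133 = 35/5133 = 0.01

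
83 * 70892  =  5884036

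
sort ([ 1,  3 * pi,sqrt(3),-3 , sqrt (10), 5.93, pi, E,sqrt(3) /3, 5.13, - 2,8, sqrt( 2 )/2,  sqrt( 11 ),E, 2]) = [ - 3, - 2 , sqrt( 3 ) /3 , sqrt(2 )/2, 1,sqrt( 3 ),2 , E, E, pi,sqrt( 10),  sqrt ( 11),5.13,5.93, 8, 3  *pi ] 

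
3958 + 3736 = 7694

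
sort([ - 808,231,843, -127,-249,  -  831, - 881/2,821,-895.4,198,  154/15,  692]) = [-895.4,  -  831,-808,-881/2, - 249, - 127,154/15,198,231, 692,821, 843]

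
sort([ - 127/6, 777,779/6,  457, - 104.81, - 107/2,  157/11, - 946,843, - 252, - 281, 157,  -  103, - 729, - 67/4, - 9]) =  [ - 946,-729, -281, - 252, - 104.81, - 103, - 107/2, - 127/6, - 67/4,-9 , 157/11 , 779/6,157,457,777,  843 ]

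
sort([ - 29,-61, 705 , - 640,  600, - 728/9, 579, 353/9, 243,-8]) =[ - 640, - 728/9, -61, - 29 , - 8,353/9,243, 579, 600,705]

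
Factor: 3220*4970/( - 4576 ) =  - 2000425/572= -2^(-2 )*5^2*7^2*11^( - 1)*13^(- 1) * 23^1*71^1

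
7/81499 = 7/81499 = 0.00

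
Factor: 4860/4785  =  2^2*3^4 * 11^ ( - 1 )*29^ ( - 1 )= 324/319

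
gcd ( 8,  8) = 8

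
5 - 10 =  - 5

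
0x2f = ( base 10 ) 47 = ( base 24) 1n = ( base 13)38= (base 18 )2b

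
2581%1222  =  137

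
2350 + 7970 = 10320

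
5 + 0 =5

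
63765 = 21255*3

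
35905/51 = 35905/51 = 704.02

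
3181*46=146326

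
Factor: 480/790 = 48/79= 2^4 * 3^1*79^ ( - 1)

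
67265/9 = 67265/9 = 7473.89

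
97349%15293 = 5591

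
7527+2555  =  10082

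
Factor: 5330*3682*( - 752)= - 2^6*5^1*7^1*13^1*41^1*47^1 * 263^1 = - 14758045120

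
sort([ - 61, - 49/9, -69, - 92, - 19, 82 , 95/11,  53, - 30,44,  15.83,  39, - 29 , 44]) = [ - 92, - 69, - 61 , - 30, - 29, - 19, - 49/9, 95/11,15.83, 39,44 , 44 , 53, 82]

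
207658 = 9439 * 22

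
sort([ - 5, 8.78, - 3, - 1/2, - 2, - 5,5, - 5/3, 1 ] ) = [ - 5,  -  5, - 3, - 2, - 5/3, - 1/2 , 1, 5,8.78 ]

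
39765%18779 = 2207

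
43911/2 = 21955 + 1/2 = 21955.50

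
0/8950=0 = 0.00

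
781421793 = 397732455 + 383689338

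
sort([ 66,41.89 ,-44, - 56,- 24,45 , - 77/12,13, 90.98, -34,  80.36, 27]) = [ - 56 ,- 44, - 34, - 24, - 77/12,13,27,41.89,45,66, 80.36,90.98 ] 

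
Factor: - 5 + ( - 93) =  - 98 = - 2^1*7^2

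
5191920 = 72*72110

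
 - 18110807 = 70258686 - 88369493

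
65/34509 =65/34509 =0.00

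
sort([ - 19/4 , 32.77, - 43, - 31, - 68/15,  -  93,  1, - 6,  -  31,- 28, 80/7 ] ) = [ - 93, - 43,-31, - 31, - 28, - 6, - 19/4, - 68/15,  1, 80/7,  32.77]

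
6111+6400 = 12511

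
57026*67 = 3820742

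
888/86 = 444/43=10.33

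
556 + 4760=5316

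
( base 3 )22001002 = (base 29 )6S3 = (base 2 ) 1011011100101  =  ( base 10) 5861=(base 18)101B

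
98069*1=98069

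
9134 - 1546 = 7588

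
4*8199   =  32796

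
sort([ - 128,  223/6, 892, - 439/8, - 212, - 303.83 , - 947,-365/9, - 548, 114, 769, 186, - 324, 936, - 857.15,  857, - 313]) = [ -947, - 857.15, - 548,-324 , - 313, - 303.83, - 212, - 128, - 439/8, - 365/9,223/6 , 114, 186, 769,857 , 892,  936]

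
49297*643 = 31697971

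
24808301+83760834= 108569135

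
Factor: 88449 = 3^1*29483^1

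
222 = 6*37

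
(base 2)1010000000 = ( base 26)og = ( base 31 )kk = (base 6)2544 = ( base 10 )640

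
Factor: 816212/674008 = 2^ ( - 1) * 173^( - 1)*419^1 = 419/346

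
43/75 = 43/75=0.57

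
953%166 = 123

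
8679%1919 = 1003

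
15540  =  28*555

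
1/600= 1/600 = 0.00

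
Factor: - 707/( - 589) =7^1*19^( - 1)*31^( - 1)*101^1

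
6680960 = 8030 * 832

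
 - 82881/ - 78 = 27627/26 = 1062.58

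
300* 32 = 9600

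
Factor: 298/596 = 2^ (  -  1) = 1/2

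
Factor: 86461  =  86461^1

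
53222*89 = 4736758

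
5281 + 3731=9012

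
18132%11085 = 7047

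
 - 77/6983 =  - 1+6906/6983 = - 0.01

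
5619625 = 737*7625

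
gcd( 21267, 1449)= 9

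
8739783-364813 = 8374970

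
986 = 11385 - 10399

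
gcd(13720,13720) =13720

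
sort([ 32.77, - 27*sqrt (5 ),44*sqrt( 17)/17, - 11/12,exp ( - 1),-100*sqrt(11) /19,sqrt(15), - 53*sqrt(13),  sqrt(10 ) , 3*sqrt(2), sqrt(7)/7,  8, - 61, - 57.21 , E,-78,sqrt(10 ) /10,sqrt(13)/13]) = [-53*sqrt ( 13), - 78, - 61, - 27*sqrt( 5 ), - 57.21, - 100 *sqrt(11 )/19,  -  11/12,sqrt (13 ) /13, sqrt( 10)/10,exp( - 1 ),sqrt( 7)/7, E,sqrt( 10), sqrt ( 15),  3 * sqrt( 2), 8,  44*sqrt(17)/17,32.77]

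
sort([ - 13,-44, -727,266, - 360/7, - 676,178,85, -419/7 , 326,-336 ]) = [ - 727, - 676 ,- 336, - 419/7, -360/7, - 44, - 13, 85,178,266 , 326]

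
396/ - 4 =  - 99/1 = - 99.00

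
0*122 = 0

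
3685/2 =3685/2 = 1842.50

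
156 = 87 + 69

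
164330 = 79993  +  84337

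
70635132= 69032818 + 1602314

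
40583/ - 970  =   - 42 + 157/970 = -  41.84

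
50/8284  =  25/4142 = 0.01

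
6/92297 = 6/92297= 0.00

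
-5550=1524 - 7074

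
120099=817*147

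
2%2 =0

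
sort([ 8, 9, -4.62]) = [ - 4.62,8, 9]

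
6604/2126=3 +113/1063 = 3.11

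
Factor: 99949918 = 2^1*19^1*47^1 * 191^1*293^1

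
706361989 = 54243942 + 652118047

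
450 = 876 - 426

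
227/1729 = 227/1729 = 0.13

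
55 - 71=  - 16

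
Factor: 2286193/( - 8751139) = -7^2 * 13^1 * 37^1*97^1*8751139^( - 1)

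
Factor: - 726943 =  - 7^1 * 29^1*3581^1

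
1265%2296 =1265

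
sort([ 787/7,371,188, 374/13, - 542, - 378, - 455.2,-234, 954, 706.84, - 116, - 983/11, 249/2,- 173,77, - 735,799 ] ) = [-735, - 542, - 455.2,-378, - 234, - 173, - 116, - 983/11,374/13 , 77, 787/7, 249/2, 188,371,706.84, 799,954 ] 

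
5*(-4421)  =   - 22105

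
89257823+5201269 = 94459092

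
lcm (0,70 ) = 0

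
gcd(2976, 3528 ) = 24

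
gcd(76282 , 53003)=1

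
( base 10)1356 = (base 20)37g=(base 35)13Q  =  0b10101001100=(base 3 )1212020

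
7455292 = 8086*922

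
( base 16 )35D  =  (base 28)12L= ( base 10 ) 861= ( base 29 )10k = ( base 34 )PB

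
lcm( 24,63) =504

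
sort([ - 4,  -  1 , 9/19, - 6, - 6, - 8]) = [ - 8, - 6, - 6,-4,-1,9/19]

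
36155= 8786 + 27369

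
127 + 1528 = 1655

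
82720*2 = 165440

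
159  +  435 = 594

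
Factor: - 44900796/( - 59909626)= 2^1 * 3^1*7^(  -  1)*383^( - 1) *11173^(- 1)*3741733^1 = 22450398/29954813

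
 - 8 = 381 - 389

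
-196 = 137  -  333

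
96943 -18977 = 77966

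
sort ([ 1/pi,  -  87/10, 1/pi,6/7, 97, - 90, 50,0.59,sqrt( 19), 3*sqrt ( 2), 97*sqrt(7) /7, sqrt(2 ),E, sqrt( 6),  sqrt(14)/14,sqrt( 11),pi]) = [ - 90, - 87/10,sqrt ( 14)/14, 1/pi, 1/pi,  0.59, 6/7, sqrt(2),sqrt(6), E, pi,sqrt(11), 3*sqrt (2), sqrt(19) , 97*sqrt(  7) /7,50 , 97 ]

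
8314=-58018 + 66332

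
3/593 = 3/593 =0.01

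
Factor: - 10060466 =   -  2^1* 13^1*239^1 * 1619^1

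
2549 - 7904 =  - 5355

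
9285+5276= 14561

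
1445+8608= 10053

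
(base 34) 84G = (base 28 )BRK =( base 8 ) 22270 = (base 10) 9400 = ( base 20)13a0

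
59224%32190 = 27034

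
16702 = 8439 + 8263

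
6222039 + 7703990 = 13926029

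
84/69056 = 21/17264 = 0.00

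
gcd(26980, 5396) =5396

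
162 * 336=54432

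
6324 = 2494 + 3830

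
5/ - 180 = - 1/36 = - 0.03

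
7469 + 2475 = 9944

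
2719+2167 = 4886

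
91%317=91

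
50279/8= 6284 + 7/8 = 6284.88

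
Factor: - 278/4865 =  - 2^1*5^ ( - 1 )*7^ ( - 1 ) = - 2/35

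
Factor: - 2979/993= - 3=- 3^1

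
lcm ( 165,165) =165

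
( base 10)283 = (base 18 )fd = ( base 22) cj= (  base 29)9M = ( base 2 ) 100011011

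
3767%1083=518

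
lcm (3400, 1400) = 23800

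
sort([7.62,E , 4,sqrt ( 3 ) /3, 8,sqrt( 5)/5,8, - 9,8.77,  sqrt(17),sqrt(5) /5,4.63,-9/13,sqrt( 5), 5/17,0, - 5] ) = [-9, -5,-9/13, 0 , 5/17,  sqrt( 5 ) /5,sqrt(5 ) /5, sqrt(3 ) /3,sqrt( 5),E,4,  sqrt ( 17 ), 4.63, 7.62,8, 8,8.77 ] 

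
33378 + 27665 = 61043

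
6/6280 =3/3140=0.00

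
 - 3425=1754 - 5179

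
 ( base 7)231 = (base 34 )3I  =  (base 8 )170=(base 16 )78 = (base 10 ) 120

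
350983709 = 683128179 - 332144470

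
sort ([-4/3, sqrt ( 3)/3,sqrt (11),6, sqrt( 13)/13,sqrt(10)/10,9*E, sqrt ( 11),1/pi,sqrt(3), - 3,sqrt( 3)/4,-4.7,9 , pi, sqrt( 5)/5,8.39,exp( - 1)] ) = [ - 4.7 , - 3, - 4/3, sqrt( 13)/13, sqrt (10)/10, 1/pi, exp( - 1 ),sqrt(3 ) /4, sqrt(5)/5,sqrt( 3)/3,sqrt(3),pi,sqrt( 11),sqrt( 11),  6, 8.39,  9, 9  *E]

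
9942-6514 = 3428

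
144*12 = 1728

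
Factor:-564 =-2^2*3^1 * 47^1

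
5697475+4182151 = 9879626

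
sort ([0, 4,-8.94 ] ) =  [-8.94,0,  4 ] 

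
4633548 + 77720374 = 82353922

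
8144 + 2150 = 10294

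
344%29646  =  344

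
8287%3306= 1675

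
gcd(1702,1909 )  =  23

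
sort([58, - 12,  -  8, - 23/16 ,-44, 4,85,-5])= [ - 44, - 12,-8, - 5,-23/16, 4 , 58, 85]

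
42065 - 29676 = 12389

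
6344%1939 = 527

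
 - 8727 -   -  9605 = 878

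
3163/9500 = 3163/9500 = 0.33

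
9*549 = 4941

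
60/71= 60/71= 0.85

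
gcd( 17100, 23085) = 855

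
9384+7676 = 17060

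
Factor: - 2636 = - 2^2 * 659^1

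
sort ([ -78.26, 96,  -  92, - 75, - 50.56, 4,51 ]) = [-92, - 78.26, - 75 , - 50.56, 4, 51,96] 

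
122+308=430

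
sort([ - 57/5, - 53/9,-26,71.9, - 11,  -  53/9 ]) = [ - 26 , - 57/5,-11, - 53/9, - 53/9, 71.9]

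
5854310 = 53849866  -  47995556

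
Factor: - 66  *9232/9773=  - 2^5*3^1*11^1*29^( - 1)*337^( - 1)*577^1= - 609312/9773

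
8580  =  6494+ 2086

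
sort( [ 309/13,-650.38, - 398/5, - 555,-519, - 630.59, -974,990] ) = [ - 974, - 650.38, - 630.59,-555, - 519, - 398/5, 309/13, 990] 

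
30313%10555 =9203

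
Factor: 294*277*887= 2^1*3^1*7^2*277^1*887^1=   72235506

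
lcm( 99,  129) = 4257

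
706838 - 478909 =227929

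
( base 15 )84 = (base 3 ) 11121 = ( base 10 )124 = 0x7C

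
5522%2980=2542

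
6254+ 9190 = 15444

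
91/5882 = 91/5882 = 0.02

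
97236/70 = 48618/35 = 1389.09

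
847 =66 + 781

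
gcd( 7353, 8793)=9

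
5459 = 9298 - 3839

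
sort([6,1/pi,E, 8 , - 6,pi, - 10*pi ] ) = [-10*pi,-6,1/pi, E, pi, 6, 8 ]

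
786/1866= 131/311=0.42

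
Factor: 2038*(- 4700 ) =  - 2^3*5^2 * 47^1*1019^1 = - 9578600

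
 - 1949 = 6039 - 7988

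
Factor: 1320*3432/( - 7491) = -2^6*3^1*5^1*11^1*13^1*227^( - 1) =- 137280/227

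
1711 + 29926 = 31637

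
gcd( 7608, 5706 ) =1902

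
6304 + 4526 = 10830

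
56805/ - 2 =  - 56805/2 = -28402.50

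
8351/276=30+71/276 = 30.26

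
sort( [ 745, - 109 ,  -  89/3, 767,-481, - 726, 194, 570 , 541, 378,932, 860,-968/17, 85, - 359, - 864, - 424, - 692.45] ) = [ - 864, - 726,-692.45, - 481, -424, - 359, - 109, - 968/17,- 89/3,85 , 194, 378, 541, 570, 745, 767, 860, 932] 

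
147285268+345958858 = 493244126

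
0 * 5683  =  0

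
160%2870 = 160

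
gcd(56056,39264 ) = 8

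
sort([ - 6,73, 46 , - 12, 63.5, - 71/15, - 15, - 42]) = [ - 42, - 15, - 12, - 6, - 71/15,46,63.5,73] 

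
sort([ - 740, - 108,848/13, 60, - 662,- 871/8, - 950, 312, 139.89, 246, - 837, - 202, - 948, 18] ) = [ - 950 , - 948, - 837, - 740, - 662, - 202, - 871/8, - 108, 18, 60, 848/13, 139.89,246,312]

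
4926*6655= 32782530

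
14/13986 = 1/999 = 0.00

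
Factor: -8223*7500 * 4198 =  -258901155000 = -2^3*3^2*5^4*2099^1*2741^1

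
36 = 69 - 33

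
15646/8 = 7823/4 = 1955.75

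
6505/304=6505/304 = 21.40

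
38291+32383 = 70674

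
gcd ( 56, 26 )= 2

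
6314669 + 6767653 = 13082322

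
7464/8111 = 7464/8111 =0.92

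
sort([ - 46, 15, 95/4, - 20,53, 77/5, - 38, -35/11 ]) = [ - 46, - 38,-20, - 35/11,15,77/5, 95/4, 53 ]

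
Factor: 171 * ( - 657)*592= - 66509424 = -2^4* 3^4*19^1*37^1* 73^1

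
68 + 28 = 96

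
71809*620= 44521580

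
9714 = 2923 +6791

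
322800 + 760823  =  1083623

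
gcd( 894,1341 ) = 447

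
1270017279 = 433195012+836822267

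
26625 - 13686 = 12939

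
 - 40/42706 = -1 + 21333/21353= - 0.00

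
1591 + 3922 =5513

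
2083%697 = 689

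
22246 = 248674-226428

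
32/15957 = 32/15957 = 0.00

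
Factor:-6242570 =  - 2^1*5^1 * 17^1* 36721^1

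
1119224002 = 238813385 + 880410617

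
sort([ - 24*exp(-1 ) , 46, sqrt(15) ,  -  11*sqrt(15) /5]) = [ - 24*exp(-1),  -  11*sqrt( 15)/5,sqrt( 15),46] 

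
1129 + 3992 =5121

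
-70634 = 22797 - 93431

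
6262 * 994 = 6224428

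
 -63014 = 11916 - 74930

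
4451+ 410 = 4861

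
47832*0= 0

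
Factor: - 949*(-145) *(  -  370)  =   - 50913850  =  - 2^1*5^2*13^1*29^1*37^1*73^1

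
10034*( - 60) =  - 602040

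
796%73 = 66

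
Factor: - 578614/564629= -2^1* 13^( - 3 )* 193^1* 257^( - 1)*1499^1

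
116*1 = 116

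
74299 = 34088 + 40211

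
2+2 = 4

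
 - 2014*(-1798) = 3621172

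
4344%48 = 24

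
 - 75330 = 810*( - 93)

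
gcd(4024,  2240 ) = 8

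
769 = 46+723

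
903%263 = 114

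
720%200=120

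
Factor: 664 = 2^3*83^1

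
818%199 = 22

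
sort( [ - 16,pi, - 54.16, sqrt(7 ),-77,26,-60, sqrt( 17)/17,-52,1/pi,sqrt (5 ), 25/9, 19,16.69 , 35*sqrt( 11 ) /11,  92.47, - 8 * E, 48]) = [ - 77, - 60,- 54.16, - 52, - 8 * E,  -  16,  sqrt(17)/17,  1/pi,  sqrt (5), sqrt (7 ),25/9,pi,35 * sqrt( 11 )/11, 16.69,19,26,  48, 92.47 ]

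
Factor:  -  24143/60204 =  - 2^( - 2)*3^( - 1)*7^1*29^( - 1 )*173^( - 1 )*3449^1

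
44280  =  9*4920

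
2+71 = 73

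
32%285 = 32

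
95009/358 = 265 + 139/358 = 265.39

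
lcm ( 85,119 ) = 595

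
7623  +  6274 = 13897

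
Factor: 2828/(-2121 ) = -2^2*3^( - 1) = -4/3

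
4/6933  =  4/6933=0.00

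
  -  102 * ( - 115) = 11730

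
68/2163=68/2163 = 0.03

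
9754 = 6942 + 2812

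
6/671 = 6/671 = 0.01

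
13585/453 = 29 + 448/453 = 29.99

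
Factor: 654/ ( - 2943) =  - 2^1 * 3^( -2)=- 2/9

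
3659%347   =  189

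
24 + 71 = 95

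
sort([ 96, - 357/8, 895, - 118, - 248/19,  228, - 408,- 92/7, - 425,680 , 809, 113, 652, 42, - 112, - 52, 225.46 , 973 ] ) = [ - 425, - 408, - 118, - 112, - 52, - 357/8, - 92/7 , -248/19, 42, 96,  113,  225.46, 228,652, 680,809, 895,  973 ] 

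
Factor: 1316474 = 2^1*23^1 * 28619^1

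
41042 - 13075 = 27967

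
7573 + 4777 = 12350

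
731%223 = 62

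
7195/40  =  179 + 7/8  =  179.88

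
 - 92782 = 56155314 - 56248096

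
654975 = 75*8733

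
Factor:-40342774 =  - 2^1*4337^1*4651^1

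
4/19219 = 4/19219 = 0.00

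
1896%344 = 176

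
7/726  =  7/726  =  0.01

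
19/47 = 19/47 = 0.40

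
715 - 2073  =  - 1358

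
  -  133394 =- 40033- 93361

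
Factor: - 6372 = -2^2* 3^3*59^1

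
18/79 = 18/79 = 0.23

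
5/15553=5/15553=0.00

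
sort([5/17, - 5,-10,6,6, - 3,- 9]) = [ - 10,  -  9,  -  5 ,  -  3, 5/17, 6, 6]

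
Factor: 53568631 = 53568631^1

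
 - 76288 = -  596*128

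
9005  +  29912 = 38917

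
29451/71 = 414 + 57/71 = 414.80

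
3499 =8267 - 4768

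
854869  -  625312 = 229557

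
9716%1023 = 509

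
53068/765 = 53068/765  =  69.37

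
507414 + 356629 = 864043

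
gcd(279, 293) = 1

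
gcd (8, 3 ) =1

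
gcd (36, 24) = 12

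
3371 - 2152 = 1219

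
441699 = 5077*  87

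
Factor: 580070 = 2^1*5^1 * 19^1*43^1*71^1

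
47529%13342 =7503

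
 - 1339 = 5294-6633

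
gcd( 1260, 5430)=30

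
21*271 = 5691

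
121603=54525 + 67078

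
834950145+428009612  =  1262959757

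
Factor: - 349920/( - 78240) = 729/163=3^6*163^ (  -  1 ) 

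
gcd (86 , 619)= 1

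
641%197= 50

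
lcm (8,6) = 24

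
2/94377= 2/94377  =  0.00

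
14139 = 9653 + 4486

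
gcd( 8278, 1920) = 2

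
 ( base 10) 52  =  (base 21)2A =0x34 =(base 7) 103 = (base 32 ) 1K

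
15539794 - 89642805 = -74103011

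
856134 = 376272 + 479862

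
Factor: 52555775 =5^2*127^1*16553^1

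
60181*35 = 2106335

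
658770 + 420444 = 1079214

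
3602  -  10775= -7173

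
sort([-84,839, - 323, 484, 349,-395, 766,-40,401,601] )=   [ - 395,- 323, - 84, - 40,  349,401,484,601, 766, 839 ]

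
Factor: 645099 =3^1*7^1 * 13^1*17^1 *139^1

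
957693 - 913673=44020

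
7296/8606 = 3648/4303 = 0.85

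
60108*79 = 4748532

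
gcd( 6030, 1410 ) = 30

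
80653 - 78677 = 1976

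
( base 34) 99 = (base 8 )473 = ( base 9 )380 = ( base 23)dg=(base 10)315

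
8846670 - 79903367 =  - 71056697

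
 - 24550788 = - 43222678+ 18671890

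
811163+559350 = 1370513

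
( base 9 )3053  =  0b100010111011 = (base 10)2235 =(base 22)4dd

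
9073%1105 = 233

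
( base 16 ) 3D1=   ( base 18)305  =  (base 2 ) 1111010001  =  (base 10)977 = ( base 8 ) 1721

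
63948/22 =31974/11 = 2906.73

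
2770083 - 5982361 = - 3212278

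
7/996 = 7/996 = 0.01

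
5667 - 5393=274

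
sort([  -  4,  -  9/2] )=[ - 9/2, - 4 ] 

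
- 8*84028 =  - 672224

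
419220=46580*9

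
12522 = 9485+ 3037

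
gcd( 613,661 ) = 1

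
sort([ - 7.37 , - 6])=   [-7.37 , - 6]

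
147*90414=13290858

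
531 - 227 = 304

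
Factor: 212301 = 3^4 * 2621^1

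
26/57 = 26/57 = 0.46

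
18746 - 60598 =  - 41852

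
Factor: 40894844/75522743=2^2*1667^1*6133^1*75522743^(-1 ) 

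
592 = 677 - 85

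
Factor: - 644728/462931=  - 92104/66133 = - 2^3 * 29^1*41^(- 1 )*397^1*1613^(  -  1)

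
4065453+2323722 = 6389175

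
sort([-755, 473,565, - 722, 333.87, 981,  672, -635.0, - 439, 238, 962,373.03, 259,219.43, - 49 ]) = [ - 755, - 722 , - 635.0 , - 439, -49, 219.43,  238, 259,333.87, 373.03 , 473,  565, 672, 962, 981 ]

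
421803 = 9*46867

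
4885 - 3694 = 1191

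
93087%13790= 10347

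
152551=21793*7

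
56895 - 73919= - 17024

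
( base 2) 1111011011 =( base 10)987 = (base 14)507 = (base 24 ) 1h3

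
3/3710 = 3/3710 = 0.00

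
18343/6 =3057+1/6 =3057.17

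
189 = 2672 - 2483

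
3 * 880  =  2640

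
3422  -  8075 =-4653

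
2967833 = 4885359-1917526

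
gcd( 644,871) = 1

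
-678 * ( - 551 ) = 373578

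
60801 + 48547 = 109348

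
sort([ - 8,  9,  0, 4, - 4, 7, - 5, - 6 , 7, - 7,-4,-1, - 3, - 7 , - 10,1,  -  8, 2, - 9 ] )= [ - 10,-9, - 8,-8, - 7 , - 7, - 6,  -  5, - 4, - 4,- 3, - 1,0, 1 , 2  ,  4,7,7,9] 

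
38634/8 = 19317/4 = 4829.25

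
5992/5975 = 5992/5975 =1.00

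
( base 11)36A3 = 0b1001011100000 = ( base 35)3x2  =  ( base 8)11340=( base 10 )4832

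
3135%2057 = 1078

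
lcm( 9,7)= 63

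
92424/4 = 23106 = 23106.00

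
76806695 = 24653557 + 52153138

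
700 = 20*35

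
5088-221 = 4867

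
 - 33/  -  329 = 33/329 =0.10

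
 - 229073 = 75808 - 304881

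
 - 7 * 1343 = -9401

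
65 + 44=109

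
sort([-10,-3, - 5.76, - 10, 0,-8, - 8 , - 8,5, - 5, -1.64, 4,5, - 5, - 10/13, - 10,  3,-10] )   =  [- 10, - 10,- 10, - 10 ,-8, - 8, - 8, - 5.76 , - 5, - 5, - 3, - 1.64 , - 10/13,  0,3 , 4, 5,5] 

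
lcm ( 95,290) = 5510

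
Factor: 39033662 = 2^1 * 1153^1*16927^1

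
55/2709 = 55/2709= 0.02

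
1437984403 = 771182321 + 666802082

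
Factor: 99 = 3^2*11^1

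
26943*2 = 53886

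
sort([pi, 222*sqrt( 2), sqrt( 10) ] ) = [pi, sqrt( 10 ), 222 *sqrt( 2)] 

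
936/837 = 1+11/93 = 1.12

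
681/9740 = 681/9740 = 0.07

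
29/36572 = 29/36572 = 0.00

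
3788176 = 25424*149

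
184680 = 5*36936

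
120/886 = 60/443 = 0.14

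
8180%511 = 4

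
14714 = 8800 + 5914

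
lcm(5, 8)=40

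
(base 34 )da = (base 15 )202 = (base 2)111000100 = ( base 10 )452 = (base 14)244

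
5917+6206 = 12123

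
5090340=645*7892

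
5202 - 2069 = 3133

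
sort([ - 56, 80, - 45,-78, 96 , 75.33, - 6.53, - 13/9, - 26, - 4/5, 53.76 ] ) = [ - 78, - 56, - 45, - 26, - 6.53, - 13/9,- 4/5, 53.76, 75.33,  80  ,  96]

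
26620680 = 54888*485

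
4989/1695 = 1663/565 = 2.94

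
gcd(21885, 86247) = 3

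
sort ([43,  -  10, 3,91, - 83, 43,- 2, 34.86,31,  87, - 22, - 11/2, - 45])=[ - 83, - 45,-22, - 10, - 11/2, - 2,3, 31, 34.86,  43,  43,  87,91]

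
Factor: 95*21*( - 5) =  - 9975=- 3^1*5^2*7^1*19^1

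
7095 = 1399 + 5696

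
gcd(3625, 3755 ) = 5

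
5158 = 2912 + 2246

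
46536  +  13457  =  59993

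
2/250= 1/125 = 0.01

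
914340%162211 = 103285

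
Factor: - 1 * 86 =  - 2^1*43^1 = - 86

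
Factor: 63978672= 2^4 * 3^1*1009^1*1321^1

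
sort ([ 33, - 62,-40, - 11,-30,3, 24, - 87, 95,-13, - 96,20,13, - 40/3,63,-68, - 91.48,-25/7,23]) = [ - 96, - 91.48, -87, - 68, - 62, - 40, - 30,-40/3, - 13,- 11,  -  25/7, 3, 13, 20,  23,24,33,63, 95]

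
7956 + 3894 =11850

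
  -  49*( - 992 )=48608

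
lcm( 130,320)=4160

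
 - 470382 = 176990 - 647372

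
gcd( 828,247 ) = 1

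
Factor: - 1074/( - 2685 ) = 2^1*5^(-1 )=2/5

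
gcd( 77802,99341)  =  1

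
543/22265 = 543/22265  =  0.02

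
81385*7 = 569695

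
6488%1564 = 232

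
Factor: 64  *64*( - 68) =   -  2^14 * 17^1  =  - 278528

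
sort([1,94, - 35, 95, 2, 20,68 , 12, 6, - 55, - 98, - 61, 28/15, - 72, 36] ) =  [ - 98, - 72, - 61, - 55, - 35,1, 28/15,2,6, 12,20,36,68, 94,  95]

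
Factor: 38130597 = 3^2* 809^1*5237^1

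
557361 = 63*8847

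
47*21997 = 1033859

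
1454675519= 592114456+862561063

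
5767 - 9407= - 3640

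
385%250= 135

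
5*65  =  325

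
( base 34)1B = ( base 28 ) 1H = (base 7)63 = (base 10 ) 45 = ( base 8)55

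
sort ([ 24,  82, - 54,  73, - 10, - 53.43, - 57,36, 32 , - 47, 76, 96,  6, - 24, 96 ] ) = [ - 57, - 54 , - 53.43, - 47, - 24, - 10, 6,24 , 32,36,  73,76,82  ,  96 , 96]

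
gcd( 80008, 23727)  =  1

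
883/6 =883/6 = 147.17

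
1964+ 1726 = 3690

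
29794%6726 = 2890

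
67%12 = 7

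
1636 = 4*409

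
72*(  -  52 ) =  - 3744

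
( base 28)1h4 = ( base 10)1264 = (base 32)17G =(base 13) 763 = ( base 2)10011110000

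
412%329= 83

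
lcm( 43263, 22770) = 432630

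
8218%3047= 2124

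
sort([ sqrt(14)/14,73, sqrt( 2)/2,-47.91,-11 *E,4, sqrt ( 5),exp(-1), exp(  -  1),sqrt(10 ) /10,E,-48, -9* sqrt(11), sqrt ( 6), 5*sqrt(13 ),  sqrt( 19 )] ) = [ - 48,  -  47.91, - 11*E,  -  9*sqrt( 11 ),sqrt(14)/14,sqrt( 10 )/10, exp( - 1),exp( -1), sqrt(2 )/2, sqrt(5), sqrt ( 6),E,4, sqrt (19), 5*sqrt( 13 ),73 ] 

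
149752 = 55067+94685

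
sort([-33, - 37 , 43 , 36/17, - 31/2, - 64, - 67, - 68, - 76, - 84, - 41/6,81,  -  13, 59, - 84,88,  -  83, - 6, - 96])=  [ - 96 , - 84 ,  -  84, - 83,  -  76,-68, - 67, -64, - 37, - 33,-31/2, - 13,-41/6, - 6,36/17,  43,  59,81,88] 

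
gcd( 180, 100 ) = 20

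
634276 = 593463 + 40813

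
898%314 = 270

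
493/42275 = 493/42275 = 0.01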